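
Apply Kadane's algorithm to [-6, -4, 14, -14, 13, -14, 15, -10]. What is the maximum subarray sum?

Using Kadane's algorithm on [-6, -4, 14, -14, 13, -14, 15, -10]:

Scanning through the array:
Position 1 (value -4): max_ending_here = -4, max_so_far = -4
Position 2 (value 14): max_ending_here = 14, max_so_far = 14
Position 3 (value -14): max_ending_here = 0, max_so_far = 14
Position 4 (value 13): max_ending_here = 13, max_so_far = 14
Position 5 (value -14): max_ending_here = -1, max_so_far = 14
Position 6 (value 15): max_ending_here = 15, max_so_far = 15
Position 7 (value -10): max_ending_here = 5, max_so_far = 15

Maximum subarray: [15]
Maximum sum: 15

The maximum subarray is [15] with sum 15. This subarray runs from index 6 to index 6.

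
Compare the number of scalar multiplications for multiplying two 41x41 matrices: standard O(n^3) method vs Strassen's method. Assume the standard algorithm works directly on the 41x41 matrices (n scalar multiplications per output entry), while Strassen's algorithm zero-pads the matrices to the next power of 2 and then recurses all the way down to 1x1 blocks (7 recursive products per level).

Matrix multiplication for 41x41 matrices:

Strassen's algorithm requires power-of-2 dimensions. Pad 41x41 to 64x64 (next power of 2).

Standard algorithm: 41^3 = 68921 multiplications
Strassen's algorithm: 7^(log2(64)) = 7^6 = 117649 multiplications
Difference: 68921 - 117649 = -48728 (Strassen uses MORE here due to padding overhead — for small or just-over-power-of-2 n, padding can outweigh the per-level savings)

Standard: 68921 multiplications (41^3). Strassen: 117649 multiplications (7^6, after padding to 64x64). Strassen reduces 8 recursive multiplications to 7 at each level.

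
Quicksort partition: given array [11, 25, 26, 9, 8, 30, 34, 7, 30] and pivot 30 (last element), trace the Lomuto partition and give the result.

Lomuto partition with pivot = 30:

Initial array: [11, 25, 26, 9, 8, 30, 34, 7, 30]

arr[0]=11 <= 30: swap with position 0, array becomes [11, 25, 26, 9, 8, 30, 34, 7, 30]
arr[1]=25 <= 30: swap with position 1, array becomes [11, 25, 26, 9, 8, 30, 34, 7, 30]
arr[2]=26 <= 30: swap with position 2, array becomes [11, 25, 26, 9, 8, 30, 34, 7, 30]
arr[3]=9 <= 30: swap with position 3, array becomes [11, 25, 26, 9, 8, 30, 34, 7, 30]
arr[4]=8 <= 30: swap with position 4, array becomes [11, 25, 26, 9, 8, 30, 34, 7, 30]
arr[5]=30 <= 30: swap with position 5, array becomes [11, 25, 26, 9, 8, 30, 34, 7, 30]
arr[6]=34 > 30: no swap
arr[7]=7 <= 30: swap with position 6, array becomes [11, 25, 26, 9, 8, 30, 7, 34, 30]

Place pivot at position 7: [11, 25, 26, 9, 8, 30, 7, 30, 34]
Pivot position: 7

After partitioning with pivot 30, the array becomes [11, 25, 26, 9, 8, 30, 7, 30, 34]. The pivot is placed at index 7. All elements to the left of the pivot are <= 30, and all elements to the right are > 30.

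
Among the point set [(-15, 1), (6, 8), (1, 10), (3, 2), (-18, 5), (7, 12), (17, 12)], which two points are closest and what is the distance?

Computing all pairwise distances among 7 points:

d((-15, 1), (6, 8)) = 22.1359
d((-15, 1), (1, 10)) = 18.3576
d((-15, 1), (3, 2)) = 18.0278
d((-15, 1), (-18, 5)) = 5.0
d((-15, 1), (7, 12)) = 24.5967
d((-15, 1), (17, 12)) = 33.8378
d((6, 8), (1, 10)) = 5.3852
d((6, 8), (3, 2)) = 6.7082
d((6, 8), (-18, 5)) = 24.1868
d((6, 8), (7, 12)) = 4.1231 <-- minimum
d((6, 8), (17, 12)) = 11.7047
d((1, 10), (3, 2)) = 8.2462
d((1, 10), (-18, 5)) = 19.6469
d((1, 10), (7, 12)) = 6.3246
d((1, 10), (17, 12)) = 16.1245
d((3, 2), (-18, 5)) = 21.2132
d((3, 2), (7, 12)) = 10.7703
d((3, 2), (17, 12)) = 17.2047
d((-18, 5), (7, 12)) = 25.9615
d((-18, 5), (17, 12)) = 35.6931
d((7, 12), (17, 12)) = 10.0

Closest pair: (6, 8) and (7, 12) with distance 4.1231

The closest pair is (6, 8) and (7, 12) with Euclidean distance 4.1231. For 7 points, brute-force pairwise comparison is shown above. For large n, the divide-and-conquer algorithm (sort by x, recurse on halves, check the dividing strip) achieves O(n log n).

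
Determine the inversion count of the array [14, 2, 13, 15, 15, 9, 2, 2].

Finding inversions in [14, 2, 13, 15, 15, 9, 2, 2]:

(0, 1): arr[0]=14 > arr[1]=2
(0, 2): arr[0]=14 > arr[2]=13
(0, 5): arr[0]=14 > arr[5]=9
(0, 6): arr[0]=14 > arr[6]=2
(0, 7): arr[0]=14 > arr[7]=2
(2, 5): arr[2]=13 > arr[5]=9
(2, 6): arr[2]=13 > arr[6]=2
(2, 7): arr[2]=13 > arr[7]=2
(3, 5): arr[3]=15 > arr[5]=9
(3, 6): arr[3]=15 > arr[6]=2
(3, 7): arr[3]=15 > arr[7]=2
(4, 5): arr[4]=15 > arr[5]=9
(4, 6): arr[4]=15 > arr[6]=2
(4, 7): arr[4]=15 > arr[7]=2
(5, 6): arr[5]=9 > arr[6]=2
(5, 7): arr[5]=9 > arr[7]=2

Total inversions: 16

The array has 16 inversion(s): (0,1), (0,2), (0,5), (0,6), (0,7), (2,5), (2,6), (2,7), (3,5), (3,6), (3,7), (4,5), (4,6), (4,7), (5,6), (5,7). Each pair (i,j) satisfies i < j and arr[i] > arr[j].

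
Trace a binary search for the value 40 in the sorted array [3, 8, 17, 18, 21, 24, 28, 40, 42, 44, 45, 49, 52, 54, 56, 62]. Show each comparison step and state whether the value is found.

Binary search for 40 in [3, 8, 17, 18, 21, 24, 28, 40, 42, 44, 45, 49, 52, 54, 56, 62]:

lo=0, hi=15, mid=7, arr[mid]=40 -> Found target at index 7!

Binary search finds 40 at index 7 after 1 comparisons. The search repeatedly halves the search space by comparing with the middle element.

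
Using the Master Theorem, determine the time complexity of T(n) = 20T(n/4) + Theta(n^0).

Master Theorem for T(n) = 20T(n/4) + O(n^0):

a = 20, b = 4, c = 0
log_b(a) = log_4(20) = 2.1610

Case 1: c = 0 < log_4(20) = 2.1610
T(n) = O(n^(log_4 20))

For T(n) = 20T(n/4) + O(n^0): log_4(20) = 2.1610. This is Case 1 of the Master Theorem (c < log_b(a), work dominated by leaves), giving O(n^(log_4 20)).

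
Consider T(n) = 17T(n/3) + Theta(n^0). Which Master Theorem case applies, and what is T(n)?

Master Theorem for T(n) = 17T(n/3) + O(n^0):

a = 17, b = 3, c = 0
log_b(a) = log_3(17) = 2.5789

Case 1: c = 0 < log_3(17) = 2.5789
T(n) = O(n^(log_3 17))

For T(n) = 17T(n/3) + O(n^0): log_3(17) = 2.5789. This is Case 1 of the Master Theorem (c < log_b(a), work dominated by leaves), giving O(n^(log_3 17)).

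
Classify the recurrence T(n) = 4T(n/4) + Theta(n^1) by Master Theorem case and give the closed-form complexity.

Master Theorem for T(n) = 4T(n/4) + O(n^1):

a = 4, b = 4, c = 1
log_b(a) = log_4(4) = 1.0000

Case 2: c = 1 = log_4(4) = 1.0000
T(n) = O(n^1 log n) = O(n log n)

For T(n) = 4T(n/4) + O(n^1): log_4(4) = 1.0000. This is Case 2 of the Master Theorem (c = log_b(a), equal work at all levels), giving O(n log n).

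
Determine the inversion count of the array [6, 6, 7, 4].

Finding inversions in [6, 6, 7, 4]:

(0, 3): arr[0]=6 > arr[3]=4
(1, 3): arr[1]=6 > arr[3]=4
(2, 3): arr[2]=7 > arr[3]=4

Total inversions: 3

The array has 3 inversion(s): (0,3), (1,3), (2,3). Each pair (i,j) satisfies i < j and arr[i] > arr[j].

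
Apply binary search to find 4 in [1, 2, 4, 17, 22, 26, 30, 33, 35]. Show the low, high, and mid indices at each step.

Binary search for 4 in [1, 2, 4, 17, 22, 26, 30, 33, 35]:

lo=0, hi=8, mid=4, arr[mid]=22 -> 22 > 4, search left half
lo=0, hi=3, mid=1, arr[mid]=2 -> 2 < 4, search right half
lo=2, hi=3, mid=2, arr[mid]=4 -> Found target at index 2!

Binary search finds 4 at index 2 after 3 comparisons. The search repeatedly halves the search space by comparing with the middle element.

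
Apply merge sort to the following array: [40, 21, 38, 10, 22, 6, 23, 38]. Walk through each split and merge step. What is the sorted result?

Merge sort trace:

Split: [40, 21, 38, 10, 22, 6, 23, 38] -> [40, 21, 38, 10] and [22, 6, 23, 38]
  Split: [40, 21, 38, 10] -> [40, 21] and [38, 10]
    Split: [40, 21] -> [40] and [21]
    Merge: [40] + [21] -> [21, 40]
    Split: [38, 10] -> [38] and [10]
    Merge: [38] + [10] -> [10, 38]
  Merge: [21, 40] + [10, 38] -> [10, 21, 38, 40]
  Split: [22, 6, 23, 38] -> [22, 6] and [23, 38]
    Split: [22, 6] -> [22] and [6]
    Merge: [22] + [6] -> [6, 22]
    Split: [23, 38] -> [23] and [38]
    Merge: [23] + [38] -> [23, 38]
  Merge: [6, 22] + [23, 38] -> [6, 22, 23, 38]
Merge: [10, 21, 38, 40] + [6, 22, 23, 38] -> [6, 10, 21, 22, 23, 38, 38, 40]

Final sorted array: [6, 10, 21, 22, 23, 38, 38, 40]

The merge sort proceeds by recursively splitting the array and merging sorted halves.
After all merges, the sorted array is [6, 10, 21, 22, 23, 38, 38, 40].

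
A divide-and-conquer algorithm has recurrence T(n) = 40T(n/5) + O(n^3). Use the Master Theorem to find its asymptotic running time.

Master Theorem for T(n) = 40T(n/5) + O(n^3):

a = 40, b = 5, c = 3
log_b(a) = log_5(40) = 2.2920

Case 3: c = 3 > log_5(40) = 2.2920
T(n) = O(n^3) = O(n^3)

For T(n) = 40T(n/5) + O(n^3): log_5(40) = 2.2920. This is Case 3 of the Master Theorem (c > log_b(a), work dominated by root), giving O(n^3).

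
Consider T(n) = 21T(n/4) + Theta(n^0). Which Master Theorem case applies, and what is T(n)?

Master Theorem for T(n) = 21T(n/4) + O(n^0):

a = 21, b = 4, c = 0
log_b(a) = log_4(21) = 2.1962

Case 1: c = 0 < log_4(21) = 2.1962
T(n) = O(n^(log_4 21))

For T(n) = 21T(n/4) + O(n^0): log_4(21) = 2.1962. This is Case 1 of the Master Theorem (c < log_b(a), work dominated by leaves), giving O(n^(log_4 21)).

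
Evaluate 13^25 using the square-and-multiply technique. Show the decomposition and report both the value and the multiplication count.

Computing 13^25 by squaring (build up from 13^1; each line after the first costs one multiplication):

13^1 = 13
13^2 = (13^1)^2 = 13^2 = 169
13^3 = 13 * 13^2 = 13 * 169 = 2197
13^6 = (13^3)^2 = 2197^2 = 4826809
13^12 = (13^6)^2 = 4826809^2 = 23298085122481
13^24 = (13^12)^2 = 23298085122481^2 = 542800770374370512771595361
13^25 = 13 * 13^24 = 13 * 542800770374370512771595361 = 7056410014866816666030739693

Result: 7056410014866816666030739693
Multiplications needed: 6 (6 lines after 13^1)

13^25 = 7056410014866816666030739693. Using exponentiation by squaring, this requires 6 multiplications. The key idea: if the exponent is even, square the half-power; if odd, multiply by the base once.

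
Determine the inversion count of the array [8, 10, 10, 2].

Finding inversions in [8, 10, 10, 2]:

(0, 3): arr[0]=8 > arr[3]=2
(1, 3): arr[1]=10 > arr[3]=2
(2, 3): arr[2]=10 > arr[3]=2

Total inversions: 3

The array has 3 inversion(s): (0,3), (1,3), (2,3). Each pair (i,j) satisfies i < j and arr[i] > arr[j].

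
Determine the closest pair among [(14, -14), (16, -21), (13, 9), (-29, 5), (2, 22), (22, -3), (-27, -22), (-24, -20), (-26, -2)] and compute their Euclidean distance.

Computing all pairwise distances among 9 points:

d((14, -14), (16, -21)) = 7.2801
d((14, -14), (13, 9)) = 23.0217
d((14, -14), (-29, 5)) = 47.0106
d((14, -14), (2, 22)) = 37.9473
d((14, -14), (22, -3)) = 13.6015
d((14, -14), (-27, -22)) = 41.7732
d((14, -14), (-24, -20)) = 38.4708
d((14, -14), (-26, -2)) = 41.7612
d((16, -21), (13, 9)) = 30.1496
d((16, -21), (-29, 5)) = 51.9711
d((16, -21), (2, 22)) = 45.2217
d((16, -21), (22, -3)) = 18.9737
d((16, -21), (-27, -22)) = 43.0116
d((16, -21), (-24, -20)) = 40.0125
d((16, -21), (-26, -2)) = 46.0977
d((13, 9), (-29, 5)) = 42.19
d((13, 9), (2, 22)) = 17.0294
d((13, 9), (22, -3)) = 15.0
d((13, 9), (-27, -22)) = 50.6063
d((13, 9), (-24, -20)) = 47.0106
d((13, 9), (-26, -2)) = 40.5216
d((-29, 5), (2, 22)) = 35.3553
d((-29, 5), (22, -3)) = 51.6236
d((-29, 5), (-27, -22)) = 27.074
d((-29, 5), (-24, -20)) = 25.4951
d((-29, 5), (-26, -2)) = 7.6158
d((2, 22), (22, -3)) = 32.0156
d((2, 22), (-27, -22)) = 52.6972
d((2, 22), (-24, -20)) = 49.3964
d((2, 22), (-26, -2)) = 36.8782
d((22, -3), (-27, -22)) = 52.5547
d((22, -3), (-24, -20)) = 49.0408
d((22, -3), (-26, -2)) = 48.0104
d((-27, -22), (-24, -20)) = 3.6056 <-- minimum
d((-27, -22), (-26, -2)) = 20.025
d((-24, -20), (-26, -2)) = 18.1108

Closest pair: (-27, -22) and (-24, -20) with distance 3.6056

The closest pair is (-27, -22) and (-24, -20) with Euclidean distance 3.6056. For 9 points, brute-force pairwise comparison is shown above. For large n, the divide-and-conquer algorithm (sort by x, recurse on halves, check the dividing strip) achieves O(n log n).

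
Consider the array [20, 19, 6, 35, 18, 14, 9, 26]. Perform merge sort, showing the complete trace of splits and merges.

Merge sort trace:

Split: [20, 19, 6, 35, 18, 14, 9, 26] -> [20, 19, 6, 35] and [18, 14, 9, 26]
  Split: [20, 19, 6, 35] -> [20, 19] and [6, 35]
    Split: [20, 19] -> [20] and [19]
    Merge: [20] + [19] -> [19, 20]
    Split: [6, 35] -> [6] and [35]
    Merge: [6] + [35] -> [6, 35]
  Merge: [19, 20] + [6, 35] -> [6, 19, 20, 35]
  Split: [18, 14, 9, 26] -> [18, 14] and [9, 26]
    Split: [18, 14] -> [18] and [14]
    Merge: [18] + [14] -> [14, 18]
    Split: [9, 26] -> [9] and [26]
    Merge: [9] + [26] -> [9, 26]
  Merge: [14, 18] + [9, 26] -> [9, 14, 18, 26]
Merge: [6, 19, 20, 35] + [9, 14, 18, 26] -> [6, 9, 14, 18, 19, 20, 26, 35]

Final sorted array: [6, 9, 14, 18, 19, 20, 26, 35]

The merge sort proceeds by recursively splitting the array and merging sorted halves.
After all merges, the sorted array is [6, 9, 14, 18, 19, 20, 26, 35].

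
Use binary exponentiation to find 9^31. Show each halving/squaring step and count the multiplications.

Computing 9^31 by squaring (build up from 9^1; each line after the first costs one multiplication):

9^1 = 9
9^2 = (9^1)^2 = 9^2 = 81
9^3 = 9 * 9^2 = 9 * 81 = 729
9^6 = (9^3)^2 = 729^2 = 531441
9^7 = 9 * 9^6 = 9 * 531441 = 4782969
9^14 = (9^7)^2 = 4782969^2 = 22876792454961
9^15 = 9 * 9^14 = 9 * 22876792454961 = 205891132094649
9^30 = (9^15)^2 = 205891132094649^2 = 42391158275216203514294433201
9^31 = 9 * 9^30 = 9 * 42391158275216203514294433201 = 381520424476945831628649898809

Result: 381520424476945831628649898809
Multiplications needed: 8 (8 lines after 9^1)

9^31 = 381520424476945831628649898809. Using exponentiation by squaring, this requires 8 multiplications. The key idea: if the exponent is even, square the half-power; if odd, multiply by the base once.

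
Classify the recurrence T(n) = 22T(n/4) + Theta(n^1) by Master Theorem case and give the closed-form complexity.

Master Theorem for T(n) = 22T(n/4) + O(n^1):

a = 22, b = 4, c = 1
log_b(a) = log_4(22) = 2.2297

Case 1: c = 1 < log_4(22) = 2.2297
T(n) = O(n^(log_4 22))

For T(n) = 22T(n/4) + O(n^1): log_4(22) = 2.2297. This is Case 1 of the Master Theorem (c < log_b(a), work dominated by leaves), giving O(n^(log_4 22)).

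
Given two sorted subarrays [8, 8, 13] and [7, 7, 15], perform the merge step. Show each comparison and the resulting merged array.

Merging process:

Compare 8 vs 7: take 7 from right. Merged: [7]
Compare 8 vs 7: take 7 from right. Merged: [7, 7]
Compare 8 vs 15: take 8 from left. Merged: [7, 7, 8]
Compare 8 vs 15: take 8 from left. Merged: [7, 7, 8, 8]
Compare 13 vs 15: take 13 from left. Merged: [7, 7, 8, 8, 13]
Append remaining from right: [15]. Merged: [7, 7, 8, 8, 13, 15]

Final merged array: [7, 7, 8, 8, 13, 15]
Total comparisons: 5

The merged array is [7, 7, 8, 8, 13, 15], requiring 5 comparisons. The merge step runs in O(n) time where n is the total number of elements.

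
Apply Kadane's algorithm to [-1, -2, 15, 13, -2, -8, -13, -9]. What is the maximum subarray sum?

Using Kadane's algorithm on [-1, -2, 15, 13, -2, -8, -13, -9]:

Scanning through the array:
Position 1 (value -2): max_ending_here = -2, max_so_far = -1
Position 2 (value 15): max_ending_here = 15, max_so_far = 15
Position 3 (value 13): max_ending_here = 28, max_so_far = 28
Position 4 (value -2): max_ending_here = 26, max_so_far = 28
Position 5 (value -8): max_ending_here = 18, max_so_far = 28
Position 6 (value -13): max_ending_here = 5, max_so_far = 28
Position 7 (value -9): max_ending_here = -4, max_so_far = 28

Maximum subarray: [15, 13]
Maximum sum: 28

The maximum subarray is [15, 13] with sum 28. This subarray runs from index 2 to index 3.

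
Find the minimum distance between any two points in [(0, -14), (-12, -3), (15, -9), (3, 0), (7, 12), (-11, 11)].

Computing all pairwise distances among 6 points:

d((0, -14), (-12, -3)) = 16.2788
d((0, -14), (15, -9)) = 15.8114
d((0, -14), (3, 0)) = 14.3178
d((0, -14), (7, 12)) = 26.9258
d((0, -14), (-11, 11)) = 27.313
d((-12, -3), (15, -9)) = 27.6586
d((-12, -3), (3, 0)) = 15.2971
d((-12, -3), (7, 12)) = 24.2074
d((-12, -3), (-11, 11)) = 14.0357
d((15, -9), (3, 0)) = 15.0
d((15, -9), (7, 12)) = 22.4722
d((15, -9), (-11, 11)) = 32.8024
d((3, 0), (7, 12)) = 12.6491 <-- minimum
d((3, 0), (-11, 11)) = 17.8045
d((7, 12), (-11, 11)) = 18.0278

Closest pair: (3, 0) and (7, 12) with distance 12.6491

The closest pair is (3, 0) and (7, 12) with Euclidean distance 12.6491. For 6 points, brute-force pairwise comparison is shown above. For large n, the divide-and-conquer algorithm (sort by x, recurse on halves, check the dividing strip) achieves O(n log n).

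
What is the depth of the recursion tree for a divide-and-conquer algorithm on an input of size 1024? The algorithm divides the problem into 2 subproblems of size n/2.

For divide and conquer with division factor 2:

Problem sizes at each level:
Level 0: 1024
Level 1: 512
Level 2: 256
Level 3: 128
Level 4: 64
Level 5: 32
Level 6: 16
Level 7: 8
Level 8: 4
Level 9: 2
Level 10: 1

The root is level 0 and the size-1 base case is level 10 (the tree spans levels 0 through 10, i.e. 11 levels counting the root), so the depth is the number of divisions: log_2(1024) = 10

The recursion tree depth is log_2(1024) = 10. At each level, the problem size is divided by 2, so it takes 10 divisions to reduce to a base case of size 1. The algorithm makes 2 recursive calls at each level.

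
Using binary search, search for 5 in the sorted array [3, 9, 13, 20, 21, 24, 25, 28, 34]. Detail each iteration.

Binary search for 5 in [3, 9, 13, 20, 21, 24, 25, 28, 34]:

lo=0, hi=8, mid=4, arr[mid]=21 -> 21 > 5, search left half
lo=0, hi=3, mid=1, arr[mid]=9 -> 9 > 5, search left half
lo=0, hi=0, mid=0, arr[mid]=3 -> 3 < 5, search right half
lo=1 > hi=0, target 5 not found

Binary search determines that 5 is not in the array after 3 comparisons. The search space was exhausted without finding the target.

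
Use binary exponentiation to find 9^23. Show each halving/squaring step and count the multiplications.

Computing 9^23 by squaring (build up from 9^1; each line after the first costs one multiplication):

9^1 = 9
9^2 = (9^1)^2 = 9^2 = 81
9^4 = (9^2)^2 = 81^2 = 6561
9^5 = 9 * 9^4 = 9 * 6561 = 59049
9^10 = (9^5)^2 = 59049^2 = 3486784401
9^11 = 9 * 9^10 = 9 * 3486784401 = 31381059609
9^22 = (9^11)^2 = 31381059609^2 = 984770902183611232881
9^23 = 9 * 9^22 = 9 * 984770902183611232881 = 8862938119652501095929

Result: 8862938119652501095929
Multiplications needed: 7 (7 lines after 9^1)

9^23 = 8862938119652501095929. Using exponentiation by squaring, this requires 7 multiplications. The key idea: if the exponent is even, square the half-power; if odd, multiply by the base once.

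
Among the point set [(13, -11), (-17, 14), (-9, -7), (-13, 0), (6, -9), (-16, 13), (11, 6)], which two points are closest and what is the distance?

Computing all pairwise distances among 7 points:

d((13, -11), (-17, 14)) = 39.0512
d((13, -11), (-9, -7)) = 22.3607
d((13, -11), (-13, 0)) = 28.2312
d((13, -11), (6, -9)) = 7.2801
d((13, -11), (-16, 13)) = 37.6431
d((13, -11), (11, 6)) = 17.1172
d((-17, 14), (-9, -7)) = 22.4722
d((-17, 14), (-13, 0)) = 14.5602
d((-17, 14), (6, -9)) = 32.5269
d((-17, 14), (-16, 13)) = 1.4142 <-- minimum
d((-17, 14), (11, 6)) = 29.1204
d((-9, -7), (-13, 0)) = 8.0623
d((-9, -7), (6, -9)) = 15.1327
d((-9, -7), (-16, 13)) = 21.1896
d((-9, -7), (11, 6)) = 23.8537
d((-13, 0), (6, -9)) = 21.0238
d((-13, 0), (-16, 13)) = 13.3417
d((-13, 0), (11, 6)) = 24.7386
d((6, -9), (-16, 13)) = 31.1127
d((6, -9), (11, 6)) = 15.8114
d((-16, 13), (11, 6)) = 27.8927

Closest pair: (-17, 14) and (-16, 13) with distance 1.4142

The closest pair is (-17, 14) and (-16, 13) with Euclidean distance 1.4142. For 7 points, brute-force pairwise comparison is shown above. For large n, the divide-and-conquer algorithm (sort by x, recurse on halves, check the dividing strip) achieves O(n log n).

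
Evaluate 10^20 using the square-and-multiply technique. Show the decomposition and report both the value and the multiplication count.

Computing 10^20 by squaring (build up from 10^1; each line after the first costs one multiplication):

10^1 = 10
10^2 = (10^1)^2 = 10^2 = 100
10^4 = (10^2)^2 = 100^2 = 10000
10^5 = 10 * 10^4 = 10 * 10000 = 100000
10^10 = (10^5)^2 = 100000^2 = 10000000000
10^20 = (10^10)^2 = 10000000000^2 = 100000000000000000000

Result: 100000000000000000000
Multiplications needed: 5 (5 lines after 10^1)

10^20 = 100000000000000000000. Using exponentiation by squaring, this requires 5 multiplications. The key idea: if the exponent is even, square the half-power; if odd, multiply by the base once.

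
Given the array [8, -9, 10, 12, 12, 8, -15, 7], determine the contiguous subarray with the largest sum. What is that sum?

Using Kadane's algorithm on [8, -9, 10, 12, 12, 8, -15, 7]:

Scanning through the array:
Position 1 (value -9): max_ending_here = -1, max_so_far = 8
Position 2 (value 10): max_ending_here = 10, max_so_far = 10
Position 3 (value 12): max_ending_here = 22, max_so_far = 22
Position 4 (value 12): max_ending_here = 34, max_so_far = 34
Position 5 (value 8): max_ending_here = 42, max_so_far = 42
Position 6 (value -15): max_ending_here = 27, max_so_far = 42
Position 7 (value 7): max_ending_here = 34, max_so_far = 42

Maximum subarray: [10, 12, 12, 8]
Maximum sum: 42

The maximum subarray is [10, 12, 12, 8] with sum 42. This subarray runs from index 2 to index 5.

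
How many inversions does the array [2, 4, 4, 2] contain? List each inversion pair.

Finding inversions in [2, 4, 4, 2]:

(1, 3): arr[1]=4 > arr[3]=2
(2, 3): arr[2]=4 > arr[3]=2

Total inversions: 2

The array has 2 inversion(s): (1,3), (2,3). Each pair (i,j) satisfies i < j and arr[i] > arr[j].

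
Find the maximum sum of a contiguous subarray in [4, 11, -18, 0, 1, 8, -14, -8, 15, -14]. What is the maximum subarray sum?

Using Kadane's algorithm on [4, 11, -18, 0, 1, 8, -14, -8, 15, -14]:

Scanning through the array:
Position 1 (value 11): max_ending_here = 15, max_so_far = 15
Position 2 (value -18): max_ending_here = -3, max_so_far = 15
Position 3 (value 0): max_ending_here = 0, max_so_far = 15
Position 4 (value 1): max_ending_here = 1, max_so_far = 15
Position 5 (value 8): max_ending_here = 9, max_so_far = 15
Position 6 (value -14): max_ending_here = -5, max_so_far = 15
Position 7 (value -8): max_ending_here = -8, max_so_far = 15
Position 8 (value 15): max_ending_here = 15, max_so_far = 15
Position 9 (value -14): max_ending_here = 1, max_so_far = 15

Maximum subarray: [4, 11]
Maximum sum: 15

The maximum subarray is [4, 11] with sum 15. This subarray runs from index 0 to index 1.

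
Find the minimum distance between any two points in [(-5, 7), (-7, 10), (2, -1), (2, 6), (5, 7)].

Computing all pairwise distances among 5 points:

d((-5, 7), (-7, 10)) = 3.6056
d((-5, 7), (2, -1)) = 10.6301
d((-5, 7), (2, 6)) = 7.0711
d((-5, 7), (5, 7)) = 10.0
d((-7, 10), (2, -1)) = 14.2127
d((-7, 10), (2, 6)) = 9.8489
d((-7, 10), (5, 7)) = 12.3693
d((2, -1), (2, 6)) = 7.0
d((2, -1), (5, 7)) = 8.544
d((2, 6), (5, 7)) = 3.1623 <-- minimum

Closest pair: (2, 6) and (5, 7) with distance 3.1623

The closest pair is (2, 6) and (5, 7) with Euclidean distance 3.1623. For 5 points, brute-force pairwise comparison is shown above. For large n, the divide-and-conquer algorithm (sort by x, recurse on halves, check the dividing strip) achieves O(n log n).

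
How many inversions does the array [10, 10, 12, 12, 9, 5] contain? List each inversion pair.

Finding inversions in [10, 10, 12, 12, 9, 5]:

(0, 4): arr[0]=10 > arr[4]=9
(0, 5): arr[0]=10 > arr[5]=5
(1, 4): arr[1]=10 > arr[4]=9
(1, 5): arr[1]=10 > arr[5]=5
(2, 4): arr[2]=12 > arr[4]=9
(2, 5): arr[2]=12 > arr[5]=5
(3, 4): arr[3]=12 > arr[4]=9
(3, 5): arr[3]=12 > arr[5]=5
(4, 5): arr[4]=9 > arr[5]=5

Total inversions: 9

The array has 9 inversion(s): (0,4), (0,5), (1,4), (1,5), (2,4), (2,5), (3,4), (3,5), (4,5). Each pair (i,j) satisfies i < j and arr[i] > arr[j].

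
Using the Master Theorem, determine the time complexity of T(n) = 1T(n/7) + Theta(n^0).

Master Theorem for T(n) = 1T(n/7) + O(n^0):

a = 1, b = 7, c = 0
log_b(a) = log_7(1) = 0.0000

Case 2: c = 0 = log_7(1) = 0.0000
T(n) = O(n^0 log n) = O(log n)

For T(n) = 1T(n/7) + O(n^0): log_7(1) = 0.0000. This is Case 2 of the Master Theorem (c = log_b(a), equal work at all levels), giving O(log n).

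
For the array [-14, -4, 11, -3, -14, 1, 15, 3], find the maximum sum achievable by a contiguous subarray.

Using Kadane's algorithm on [-14, -4, 11, -3, -14, 1, 15, 3]:

Scanning through the array:
Position 1 (value -4): max_ending_here = -4, max_so_far = -4
Position 2 (value 11): max_ending_here = 11, max_so_far = 11
Position 3 (value -3): max_ending_here = 8, max_so_far = 11
Position 4 (value -14): max_ending_here = -6, max_so_far = 11
Position 5 (value 1): max_ending_here = 1, max_so_far = 11
Position 6 (value 15): max_ending_here = 16, max_so_far = 16
Position 7 (value 3): max_ending_here = 19, max_so_far = 19

Maximum subarray: [1, 15, 3]
Maximum sum: 19

The maximum subarray is [1, 15, 3] with sum 19. This subarray runs from index 5 to index 7.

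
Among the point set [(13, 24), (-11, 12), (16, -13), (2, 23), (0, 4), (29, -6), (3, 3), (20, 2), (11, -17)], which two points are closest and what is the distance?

Computing all pairwise distances among 9 points:

d((13, 24), (-11, 12)) = 26.8328
d((13, 24), (16, -13)) = 37.1214
d((13, 24), (2, 23)) = 11.0454
d((13, 24), (0, 4)) = 23.8537
d((13, 24), (29, -6)) = 34.0
d((13, 24), (3, 3)) = 23.2594
d((13, 24), (20, 2)) = 23.0868
d((13, 24), (11, -17)) = 41.0488
d((-11, 12), (16, -13)) = 36.7967
d((-11, 12), (2, 23)) = 17.0294
d((-11, 12), (0, 4)) = 13.6015
d((-11, 12), (29, -6)) = 43.8634
d((-11, 12), (3, 3)) = 16.6433
d((-11, 12), (20, 2)) = 32.573
d((-11, 12), (11, -17)) = 36.4005
d((16, -13), (2, 23)) = 38.6264
d((16, -13), (0, 4)) = 23.3452
d((16, -13), (29, -6)) = 14.7648
d((16, -13), (3, 3)) = 20.6155
d((16, -13), (20, 2)) = 15.5242
d((16, -13), (11, -17)) = 6.4031
d((2, 23), (0, 4)) = 19.105
d((2, 23), (29, -6)) = 39.6232
d((2, 23), (3, 3)) = 20.025
d((2, 23), (20, 2)) = 27.6586
d((2, 23), (11, -17)) = 41.0
d((0, 4), (29, -6)) = 30.6757
d((0, 4), (3, 3)) = 3.1623 <-- minimum
d((0, 4), (20, 2)) = 20.0998
d((0, 4), (11, -17)) = 23.7065
d((29, -6), (3, 3)) = 27.5136
d((29, -6), (20, 2)) = 12.0416
d((29, -6), (11, -17)) = 21.095
d((3, 3), (20, 2)) = 17.0294
d((3, 3), (11, -17)) = 21.5407
d((20, 2), (11, -17)) = 21.0238

Closest pair: (0, 4) and (3, 3) with distance 3.1623

The closest pair is (0, 4) and (3, 3) with Euclidean distance 3.1623. For 9 points, brute-force pairwise comparison is shown above. For large n, the divide-and-conquer algorithm (sort by x, recurse on halves, check the dividing strip) achieves O(n log n).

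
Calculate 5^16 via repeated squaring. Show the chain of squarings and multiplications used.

Computing 5^16 by squaring (build up from 5^1; each line after the first costs one multiplication):

5^1 = 5
5^2 = (5^1)^2 = 5^2 = 25
5^4 = (5^2)^2 = 25^2 = 625
5^8 = (5^4)^2 = 625^2 = 390625
5^16 = (5^8)^2 = 390625^2 = 152587890625

Result: 152587890625
Multiplications needed: 4 (4 lines after 5^1)

5^16 = 152587890625. Using exponentiation by squaring, this requires 4 multiplications. The key idea: if the exponent is even, square the half-power; if odd, multiply by the base once.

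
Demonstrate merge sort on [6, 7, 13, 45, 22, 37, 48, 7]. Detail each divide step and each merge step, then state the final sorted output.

Merge sort trace:

Split: [6, 7, 13, 45, 22, 37, 48, 7] -> [6, 7, 13, 45] and [22, 37, 48, 7]
  Split: [6, 7, 13, 45] -> [6, 7] and [13, 45]
    Split: [6, 7] -> [6] and [7]
    Merge: [6] + [7] -> [6, 7]
    Split: [13, 45] -> [13] and [45]
    Merge: [13] + [45] -> [13, 45]
  Merge: [6, 7] + [13, 45] -> [6, 7, 13, 45]
  Split: [22, 37, 48, 7] -> [22, 37] and [48, 7]
    Split: [22, 37] -> [22] and [37]
    Merge: [22] + [37] -> [22, 37]
    Split: [48, 7] -> [48] and [7]
    Merge: [48] + [7] -> [7, 48]
  Merge: [22, 37] + [7, 48] -> [7, 22, 37, 48]
Merge: [6, 7, 13, 45] + [7, 22, 37, 48] -> [6, 7, 7, 13, 22, 37, 45, 48]

Final sorted array: [6, 7, 7, 13, 22, 37, 45, 48]

The merge sort proceeds by recursively splitting the array and merging sorted halves.
After all merges, the sorted array is [6, 7, 7, 13, 22, 37, 45, 48].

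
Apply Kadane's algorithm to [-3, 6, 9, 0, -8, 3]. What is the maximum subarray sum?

Using Kadane's algorithm on [-3, 6, 9, 0, -8, 3]:

Scanning through the array:
Position 1 (value 6): max_ending_here = 6, max_so_far = 6
Position 2 (value 9): max_ending_here = 15, max_so_far = 15
Position 3 (value 0): max_ending_here = 15, max_so_far = 15
Position 4 (value -8): max_ending_here = 7, max_so_far = 15
Position 5 (value 3): max_ending_here = 10, max_so_far = 15

Maximum subarray: [6, 9]
Maximum sum: 15

The maximum subarray is [6, 9] with sum 15. This subarray runs from index 1 to index 2.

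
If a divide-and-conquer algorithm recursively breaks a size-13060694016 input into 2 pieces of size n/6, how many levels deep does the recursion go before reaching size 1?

For divide and conquer with division factor 6:

Problem sizes at each level:
Level 0: 13060694016
Level 1: 2176782336
Level 2: 362797056
Level 3: 60466176
Level 4: 10077696
Level 5: 1679616
Level 6: 279936
Level 7: 46656
Level 8: 7776
Level 9: 1296
Level 10: 216
Level 11: 36
Level 12: 6
Level 13: 1

The root is level 0 and the size-1 base case is level 13 (the tree spans levels 0 through 13, i.e. 14 levels counting the root), so the depth is the number of divisions: log_6(13060694016) = 13

The recursion tree depth is log_6(13060694016) = 13. At each level, the problem size is divided by 6, so it takes 13 divisions to reduce to a base case of size 1. The algorithm makes 2 recursive calls at each level.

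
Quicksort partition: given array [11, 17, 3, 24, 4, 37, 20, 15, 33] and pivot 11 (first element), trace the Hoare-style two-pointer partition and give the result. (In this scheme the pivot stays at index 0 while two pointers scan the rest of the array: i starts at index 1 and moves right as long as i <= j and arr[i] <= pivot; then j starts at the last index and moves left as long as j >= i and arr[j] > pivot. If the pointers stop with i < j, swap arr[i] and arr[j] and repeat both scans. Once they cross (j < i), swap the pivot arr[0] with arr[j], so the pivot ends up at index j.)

Hoare-style two-pointer partition with pivot = 11:

Initial array: [11, 17, 3, 24, 4, 37, 20, 15, 33]

Pointers start at i = 1, j = 8.
i stops at index 1 (arr[1]=17 > 11), j stops at index 4 (arr[4]=4 <= 11): swap arr[1] and arr[4], array becomes [11, 4, 3, 24, 17, 37, 20, 15, 33]
i ends at 3, j ends at 2: the pointers have crossed (j < i), so scanning stops.

Swap pivot arr[0] with arr[2] to place pivot at position 2: [3, 4, 11, 24, 17, 37, 20, 15, 33]
Pivot position: 2

After partitioning with pivot 11, the array becomes [3, 4, 11, 24, 17, 37, 20, 15, 33]. The pivot is placed at index 2. All elements to the left of the pivot are <= 11, and all elements to the right are > 11.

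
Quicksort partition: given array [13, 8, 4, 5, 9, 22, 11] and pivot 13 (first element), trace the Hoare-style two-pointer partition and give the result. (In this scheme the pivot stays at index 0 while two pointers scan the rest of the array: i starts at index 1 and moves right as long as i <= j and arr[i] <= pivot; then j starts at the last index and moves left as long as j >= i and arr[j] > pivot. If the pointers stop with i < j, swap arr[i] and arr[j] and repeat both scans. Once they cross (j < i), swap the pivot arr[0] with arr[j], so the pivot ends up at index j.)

Hoare-style two-pointer partition with pivot = 13:

Initial array: [13, 8, 4, 5, 9, 22, 11]

Pointers start at i = 1, j = 6.
i stops at index 5 (arr[5]=22 > 13), j stops at index 6 (arr[6]=11 <= 13): swap arr[5] and arr[6], array becomes [13, 8, 4, 5, 9, 11, 22]
i ends at 6, j ends at 5: the pointers have crossed (j < i), so scanning stops.

Swap pivot arr[0] with arr[5] to place pivot at position 5: [11, 8, 4, 5, 9, 13, 22]
Pivot position: 5

After partitioning with pivot 13, the array becomes [11, 8, 4, 5, 9, 13, 22]. The pivot is placed at index 5. All elements to the left of the pivot are <= 13, and all elements to the right are > 13.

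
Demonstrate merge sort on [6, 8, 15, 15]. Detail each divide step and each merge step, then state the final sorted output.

Merge sort trace:

Split: [6, 8, 15, 15] -> [6, 8] and [15, 15]
  Split: [6, 8] -> [6] and [8]
  Merge: [6] + [8] -> [6, 8]
  Split: [15, 15] -> [15] and [15]
  Merge: [15] + [15] -> [15, 15]
Merge: [6, 8] + [15, 15] -> [6, 8, 15, 15]

Final sorted array: [6, 8, 15, 15]

The merge sort proceeds by recursively splitting the array and merging sorted halves.
After all merges, the sorted array is [6, 8, 15, 15].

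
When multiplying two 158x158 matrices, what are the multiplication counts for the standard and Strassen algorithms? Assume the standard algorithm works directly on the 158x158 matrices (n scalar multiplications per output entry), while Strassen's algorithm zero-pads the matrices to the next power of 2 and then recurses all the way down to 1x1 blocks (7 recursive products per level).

Matrix multiplication for 158x158 matrices:

Strassen's algorithm requires power-of-2 dimensions. Pad 158x158 to 256x256 (next power of 2).

Standard algorithm: 158^3 = 3944312 multiplications
Strassen's algorithm: 7^(log2(256)) = 7^8 = 5764801 multiplications
Difference: 3944312 - 5764801 = -1820489 (Strassen uses MORE here due to padding overhead — for small or just-over-power-of-2 n, padding can outweigh the per-level savings)

Standard: 3944312 multiplications (158^3). Strassen: 5764801 multiplications (7^8, after padding to 256x256). Strassen reduces 8 recursive multiplications to 7 at each level.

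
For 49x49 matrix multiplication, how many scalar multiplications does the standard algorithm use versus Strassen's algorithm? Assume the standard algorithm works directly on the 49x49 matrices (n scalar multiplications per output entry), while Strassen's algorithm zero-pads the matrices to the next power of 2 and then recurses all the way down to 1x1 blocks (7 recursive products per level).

Matrix multiplication for 49x49 matrices:

Strassen's algorithm requires power-of-2 dimensions. Pad 49x49 to 64x64 (next power of 2).

Standard algorithm: 49^3 = 117649 multiplications
Strassen's algorithm: 7^(log2(64)) = 7^6 = 117649 multiplications
Savings: 117649 - 117649 = 0 multiplications

Standard: 117649 multiplications (49^3). Strassen: 117649 multiplications (7^6, after padding to 64x64). Strassen reduces 8 recursive multiplications to 7 at each level.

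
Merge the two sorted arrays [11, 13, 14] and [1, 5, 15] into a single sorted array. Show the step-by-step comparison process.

Merging process:

Compare 11 vs 1: take 1 from right. Merged: [1]
Compare 11 vs 5: take 5 from right. Merged: [1, 5]
Compare 11 vs 15: take 11 from left. Merged: [1, 5, 11]
Compare 13 vs 15: take 13 from left. Merged: [1, 5, 11, 13]
Compare 14 vs 15: take 14 from left. Merged: [1, 5, 11, 13, 14]
Append remaining from right: [15]. Merged: [1, 5, 11, 13, 14, 15]

Final merged array: [1, 5, 11, 13, 14, 15]
Total comparisons: 5

The merged array is [1, 5, 11, 13, 14, 15], requiring 5 comparisons. The merge step runs in O(n) time where n is the total number of elements.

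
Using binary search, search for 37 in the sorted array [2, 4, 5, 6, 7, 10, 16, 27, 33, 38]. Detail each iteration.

Binary search for 37 in [2, 4, 5, 6, 7, 10, 16, 27, 33, 38]:

lo=0, hi=9, mid=4, arr[mid]=7 -> 7 < 37, search right half
lo=5, hi=9, mid=7, arr[mid]=27 -> 27 < 37, search right half
lo=8, hi=9, mid=8, arr[mid]=33 -> 33 < 37, search right half
lo=9, hi=9, mid=9, arr[mid]=38 -> 38 > 37, search left half
lo=9 > hi=8, target 37 not found

Binary search determines that 37 is not in the array after 4 comparisons. The search space was exhausted without finding the target.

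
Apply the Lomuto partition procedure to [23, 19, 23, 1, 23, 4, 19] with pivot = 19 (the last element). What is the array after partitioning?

Lomuto partition with pivot = 19:

Initial array: [23, 19, 23, 1, 23, 4, 19]

arr[0]=23 > 19: no swap
arr[1]=19 <= 19: swap with position 0, array becomes [19, 23, 23, 1, 23, 4, 19]
arr[2]=23 > 19: no swap
arr[3]=1 <= 19: swap with position 1, array becomes [19, 1, 23, 23, 23, 4, 19]
arr[4]=23 > 19: no swap
arr[5]=4 <= 19: swap with position 2, array becomes [19, 1, 4, 23, 23, 23, 19]

Place pivot at position 3: [19, 1, 4, 19, 23, 23, 23]
Pivot position: 3

After partitioning with pivot 19, the array becomes [19, 1, 4, 19, 23, 23, 23]. The pivot is placed at index 3. All elements to the left of the pivot are <= 19, and all elements to the right are > 19.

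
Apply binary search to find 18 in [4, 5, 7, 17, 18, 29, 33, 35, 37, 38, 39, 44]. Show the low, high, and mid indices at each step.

Binary search for 18 in [4, 5, 7, 17, 18, 29, 33, 35, 37, 38, 39, 44]:

lo=0, hi=11, mid=5, arr[mid]=29 -> 29 > 18, search left half
lo=0, hi=4, mid=2, arr[mid]=7 -> 7 < 18, search right half
lo=3, hi=4, mid=3, arr[mid]=17 -> 17 < 18, search right half
lo=4, hi=4, mid=4, arr[mid]=18 -> Found target at index 4!

Binary search finds 18 at index 4 after 4 comparisons. The search repeatedly halves the search space by comparing with the middle element.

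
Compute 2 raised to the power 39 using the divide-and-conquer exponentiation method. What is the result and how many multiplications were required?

Computing 2^39 by squaring (build up from 2^1; each line after the first costs one multiplication):

2^1 = 2
2^2 = (2^1)^2 = 2^2 = 4
2^4 = (2^2)^2 = 4^2 = 16
2^8 = (2^4)^2 = 16^2 = 256
2^9 = 2 * 2^8 = 2 * 256 = 512
2^18 = (2^9)^2 = 512^2 = 262144
2^19 = 2 * 2^18 = 2 * 262144 = 524288
2^38 = (2^19)^2 = 524288^2 = 274877906944
2^39 = 2 * 2^38 = 2 * 274877906944 = 549755813888

Result: 549755813888
Multiplications needed: 8 (8 lines after 2^1)

2^39 = 549755813888. Using exponentiation by squaring, this requires 8 multiplications. The key idea: if the exponent is even, square the half-power; if odd, multiply by the base once.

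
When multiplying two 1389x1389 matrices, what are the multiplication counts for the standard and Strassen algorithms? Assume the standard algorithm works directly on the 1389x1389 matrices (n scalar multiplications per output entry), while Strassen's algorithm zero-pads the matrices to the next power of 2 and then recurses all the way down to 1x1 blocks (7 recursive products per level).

Matrix multiplication for 1389x1389 matrices:

Strassen's algorithm requires power-of-2 dimensions. Pad 1389x1389 to 2048x2048 (next power of 2).

Standard algorithm: 1389^3 = 2679826869 multiplications
Strassen's algorithm: 7^(log2(2048)) = 7^11 = 1977326743 multiplications
Savings: 2679826869 - 1977326743 = 702500126 multiplications

Standard: 2679826869 multiplications (1389^3). Strassen: 1977326743 multiplications (7^11, after padding to 2048x2048). Strassen reduces 8 recursive multiplications to 7 at each level.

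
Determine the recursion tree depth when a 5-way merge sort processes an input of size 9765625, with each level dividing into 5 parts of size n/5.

For divide and conquer with division factor 5:

Problem sizes at each level:
Level 0: 9765625
Level 1: 1953125
Level 2: 390625
Level 3: 78125
Level 4: 15625
Level 5: 3125
Level 6: 625
Level 7: 125
Level 8: 25
Level 9: 5
Level 10: 1

The root is level 0 and the size-1 base case is level 10 (the tree spans levels 0 through 10, i.e. 11 levels counting the root), so the depth is the number of divisions: log_5(9765625) = 10

The recursion tree depth is log_5(9765625) = 10. At each level, the problem size is divided by 5, so it takes 10 divisions to reduce to a base case of size 1. The algorithm makes 5 recursive calls at each level.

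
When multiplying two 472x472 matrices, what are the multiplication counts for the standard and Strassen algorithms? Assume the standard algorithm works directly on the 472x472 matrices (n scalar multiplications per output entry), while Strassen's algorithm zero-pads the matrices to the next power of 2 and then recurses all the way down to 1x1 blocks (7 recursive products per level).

Matrix multiplication for 472x472 matrices:

Strassen's algorithm requires power-of-2 dimensions. Pad 472x472 to 512x512 (next power of 2).

Standard algorithm: 472^3 = 105154048 multiplications
Strassen's algorithm: 7^(log2(512)) = 7^9 = 40353607 multiplications
Savings: 105154048 - 40353607 = 64800441 multiplications

Standard: 105154048 multiplications (472^3). Strassen: 40353607 multiplications (7^9, after padding to 512x512). Strassen reduces 8 recursive multiplications to 7 at each level.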